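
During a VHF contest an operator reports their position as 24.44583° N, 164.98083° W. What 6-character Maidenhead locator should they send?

AL74mk

Shift to the Maidenhead origin (180°W, 90°S): lon 15.0192, lat 114.4458.
Field: 15.0192/20 → 0 → A, 114.4458/10 → 11 → L; chars AL.
Square: 15.0192/2 → 7, 4.4458/1 → 4; chars 74.
Subsquare: 1.0192/0.0833333 → 12 → m, 0.4458/0.0416667 → 10 → k; chars mk.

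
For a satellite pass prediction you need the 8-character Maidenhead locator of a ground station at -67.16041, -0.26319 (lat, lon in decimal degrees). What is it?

Offset from 180°W / 90°S: lon 179.73681°, lat 22.83959°.
Field: 179.73681/20 → 8 → I, 22.83959/10 → 2 → C; chars IC.
Square: 19.73681/2 → 9, 2.83959/1 → 2; chars 92.
Subsquare: 1.73681/0.0833333 → 20 → u, 0.83959/0.0416667 → 20 → u; chars uu.
Extended square: 0.07014/0.00833333 → 8, 0.00626/0.00416667 → 1; chars 81.

IC92uu81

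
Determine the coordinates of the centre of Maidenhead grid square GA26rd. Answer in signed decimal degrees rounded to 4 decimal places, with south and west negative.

Field G=6, A=0: +6·20° lon, +0·10° lat → SW at lon -60°, lat -90°.
Square 2, 6: +2·2° lon, +6·1° lat → SW at lon -56°, lat -84°.
Subsquare r=17, d=3: +17·0.0833333° lon, +3·0.0416667° lat → SW at lon -54.5833°, lat -83.875°.
Cell spans 0.0833333° lon × 0.0416667° lat. Centre is SW corner plus half of each.
latitude -83.8542, longitude -54.5417.

-83.8542, -54.5417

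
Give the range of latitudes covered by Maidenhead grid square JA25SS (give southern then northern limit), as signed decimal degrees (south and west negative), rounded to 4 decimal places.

-84.2500, -84.2083

Field J=9, A=0: +9·20° lon, +0·10° lat → SW at lon 0°, lat -90°.
Square 2, 5: +2·2° lon, +5·1° lat → SW at lon 4°, lat -85°.
Subsquare s=18, s=18: +18·0.0833333° lon, +18·0.0416667° lat → SW at lon 5.5°, lat -84.25°.
Cell spans 0.0833333° lon × 0.0416667° lat.
south -84.2500, north -84.2083.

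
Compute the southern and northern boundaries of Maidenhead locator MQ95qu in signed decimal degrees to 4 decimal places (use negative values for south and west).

75.8333, 75.8750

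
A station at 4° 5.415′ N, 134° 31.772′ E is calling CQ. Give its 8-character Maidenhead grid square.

Add 180° to longitude and 90° to latitude: 314.52953, 94.09025.
Field: 314.52953/20 → 15 → P, 94.09025/10 → 9 → J; chars PJ.
Square: 14.52953/2 → 7, 4.09025/1 → 4; chars 74.
Subsquare: 0.52953/0.0833333 → 6 → g, 0.09025/0.0416667 → 2 → c; chars gc.
Extended square: 0.02953/0.00833333 → 3, 0.00692/0.00416667 → 1; chars 31.

PJ74gc31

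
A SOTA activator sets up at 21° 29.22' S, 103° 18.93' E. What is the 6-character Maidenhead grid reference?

OG18pm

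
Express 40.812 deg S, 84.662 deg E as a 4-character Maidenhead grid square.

NE29

Offset from 180°W / 90°S: lon 264.66°, lat 49.19°.
Field: 264.66/20 → 13 → N, 49.19/10 → 4 → E; chars NE.
Square: 4.66/2 → 2, 9.19/1 → 9; chars 29.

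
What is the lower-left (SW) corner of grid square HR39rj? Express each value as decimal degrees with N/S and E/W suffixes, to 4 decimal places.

Field H=7, R=17: +7·20° lon, +17·10° lat → SW at lon -40°, lat 80°.
Square 3, 9: +3·2° lon, +9·1° lat → SW at lon -34°, lat 89°.
Subsquare r=17, j=9: +17·0.0833333° lon, +9·0.0416667° lat → SW at lon -32.5833°, lat 89.375°.
latitude 89.3750° N, longitude 32.5833° W.

89.3750° N, 32.5833° W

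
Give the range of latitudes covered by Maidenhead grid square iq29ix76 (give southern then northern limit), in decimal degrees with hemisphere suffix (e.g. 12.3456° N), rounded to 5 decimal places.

Field I=8, Q=16: +8·20° lon, +16·10° lat → SW at lon -20°, lat 70°.
Square 2, 9: +2·2° lon, +9·1° lat → SW at lon -16°, lat 79°.
Subsquare i=8, x=23: +8·0.0833333° lon, +23·0.0416667° lat → SW at lon -15.3333°, lat 79.9583°.
Extended square 7, 6: +7·0.00833333° lon, +6·0.00416667° lat → SW at lon -15.275°, lat 79.9833°.
Cell spans 0.00833333° lon × 0.00416667° lat.
south 79.98333° N, north 79.98750° N.

79.98333° N, 79.98750° N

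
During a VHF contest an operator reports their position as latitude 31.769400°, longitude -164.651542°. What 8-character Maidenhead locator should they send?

AM71qs14

Add 180° to longitude and 90° to latitude: 15.34846, 121.76940.
Field (20°×10°, letters A–R): 15.34846/20 → 0 → A, 121.76940/10 → 12 → M; chars AM.
Square (2°×1°, digits 0–9): 15.34846/2 → 7, 1.76940/1 → 1; chars 71.
Subsquare (5′×2.5′, letters a–x): 1.34846/0.0833333 → 16 → q, 0.76940/0.0416667 → 18 → s; chars qs.
Extended square (30″×15″, digits 0–9): 0.01512/0.00833333 → 1, 0.01940/0.00416667 → 4; chars 14.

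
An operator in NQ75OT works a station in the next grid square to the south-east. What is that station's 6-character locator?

NQ75ps

Longitude subsquare o = 14; +1 → 15 = p.
Latitude subsquare t = 19; −1 → 18 = s.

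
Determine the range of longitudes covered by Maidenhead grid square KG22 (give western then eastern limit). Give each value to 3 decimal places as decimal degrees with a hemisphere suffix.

Field K=10, G=6: +10·20° lon, +6·10° lat → SW at lon 20°, lat -30°.
Square 2, 2: +2·2° lon, +2·1° lat → SW at lon 24°, lat -28°.
Cell spans 2° lon × 1° lat.
west 24.000° E, east 26.000° E.

24.000° E, 26.000° E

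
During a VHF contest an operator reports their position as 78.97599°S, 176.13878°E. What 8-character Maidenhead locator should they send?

RB81ba65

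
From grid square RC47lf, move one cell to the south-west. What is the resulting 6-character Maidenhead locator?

Longitude subsquare l = 11; −1 → 10 = k.
Latitude subsquare f = 5; −1 → 4 = e.

RC47ke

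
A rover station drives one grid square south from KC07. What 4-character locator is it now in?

Latitude square 7; −1 → 6.
The longitude characters are unchanged.

KC06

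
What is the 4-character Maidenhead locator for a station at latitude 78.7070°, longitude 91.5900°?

NQ58

Offset from 180°W / 90°S: lon 271.59°, lat 168.71°.
Field (20°×10°, letters A–R): 271.59/20 → 13 → N, 168.71/10 → 16 → Q; chars NQ.
Square (2°×1°, digits 0–9): 11.59/2 → 5, 8.71/1 → 8; chars 58.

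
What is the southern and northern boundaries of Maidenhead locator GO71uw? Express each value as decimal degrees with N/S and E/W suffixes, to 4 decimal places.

51.9167° N, 51.9583° N

Field G=6, O=14: +6·20° lon, +14·10° lat → SW at lon -60°, lat 50°.
Square 7, 1: +7·2° lon, +1·1° lat → SW at lon -46°, lat 51°.
Subsquare u=20, w=22: +20·0.0833333° lon, +22·0.0416667° lat → SW at lon -44.3333°, lat 51.9167°.
Cell spans 0.0833333° lon × 0.0416667° lat.
south 51.9167° N, north 51.9583° N.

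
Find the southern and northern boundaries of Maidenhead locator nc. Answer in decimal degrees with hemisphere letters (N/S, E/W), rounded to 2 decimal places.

70.00° S, 60.00° S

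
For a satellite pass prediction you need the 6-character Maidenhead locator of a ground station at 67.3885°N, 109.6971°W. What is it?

DP57dj

Shift to the Maidenhead origin (180°W, 90°S): lon 70.3029, lat 157.3885.
Field (20°×10°, letters A–R): 70.3029/20 → 3 → D, 157.3885/10 → 15 → P; chars DP.
Square (2°×1°, digits 0–9): 10.3029/2 → 5, 7.3885/1 → 7; chars 57.
Subsquare (5′×2.5′, letters a–x): 0.3029/0.0833333 → 3 → d, 0.3885/0.0416667 → 9 → j; chars dj.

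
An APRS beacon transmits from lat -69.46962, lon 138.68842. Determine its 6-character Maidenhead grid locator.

Add 180° to longitude and 90° to latitude: 318.6884, 20.5304.
Field: lon ⌊318.6884/20⌋ = 15 → P; lat ⌊20.5304/10⌋ = 2 → C.
Square: lon ⌊18.6884/2⌋ = 9; lat ⌊0.5304/1⌋ = 0.
Subsquare: lon ⌊0.6884/0.0833333⌋ = 8 → i; lat ⌊0.5304/0.0416667⌋ = 12 → m.

PC90im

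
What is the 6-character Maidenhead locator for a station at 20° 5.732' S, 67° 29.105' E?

MG39rv

Add 180° to longitude and 90° to latitude: 247.4851, 69.9045.
Field: lon ⌊247.4851/20⌋ = 12 → M; lat ⌊69.9045/10⌋ = 6 → G.
Square: lon ⌊7.4851/2⌋ = 3; lat ⌊9.9045/1⌋ = 9.
Subsquare: lon ⌊1.4851/0.0833333⌋ = 17 → r; lat ⌊0.9045/0.0416667⌋ = 21 → v.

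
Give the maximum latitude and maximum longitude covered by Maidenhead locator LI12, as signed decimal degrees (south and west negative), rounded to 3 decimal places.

-7.000, 44.000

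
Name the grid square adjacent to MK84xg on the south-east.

MK94af

Longitude subsquare x = 23; +1 → 24, wraps to 0 = a, carry into square.
Longitude square 8; +1 → 9.
Latitude subsquare g = 6; −1 → 5 = f.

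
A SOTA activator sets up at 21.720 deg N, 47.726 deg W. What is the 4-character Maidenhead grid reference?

Offset from 180°W / 90°S: lon 132.27°, lat 111.72°.
Field: 132.27/20 → 6 → G, 111.72/10 → 11 → L; chars GL.
Square: 12.27/2 → 6, 1.72/1 → 1; chars 61.

GL61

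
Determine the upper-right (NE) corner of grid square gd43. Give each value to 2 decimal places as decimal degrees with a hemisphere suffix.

Field G=6, D=3: +6·20° lon, +3·10° lat → SW at lon -60°, lat -60°.
Square 4, 3: +4·2° lon, +3·1° lat → SW at lon -52°, lat -57°.
Cell spans 2° lon × 1° lat. NE corner is SW corner plus one full cell.
latitude 56.00° S, longitude 50.00° W.

56.00° S, 50.00° W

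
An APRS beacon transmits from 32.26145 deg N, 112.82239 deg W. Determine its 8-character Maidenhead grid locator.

DM32og12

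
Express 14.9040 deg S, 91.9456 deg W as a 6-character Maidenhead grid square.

Offset from 180°W / 90°S: lon 88.0544°, lat 75.0960°.
Field: lon ⌊88.0544/20⌋ = 4 → E; lat ⌊75.0960/10⌋ = 7 → H.
Square: lon ⌊8.0544/2⌋ = 4; lat ⌊5.0960/1⌋ = 5.
Subsquare: lon ⌊0.0544/0.0833333⌋ = 0 → a; lat ⌊0.0960/0.0416667⌋ = 2 → c.

EH45ac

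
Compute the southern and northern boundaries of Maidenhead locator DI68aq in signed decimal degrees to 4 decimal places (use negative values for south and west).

-1.3333, -1.2917

Field D=3, I=8: +3·20° lon, +8·10° lat → SW at lon -120°, lat -10°.
Square 6, 8: +6·2° lon, +8·1° lat → SW at lon -108°, lat -2°.
Subsquare a=0, q=16: +0·0.0833333° lon, +16·0.0416667° lat → SW at lon -108°, lat -1.33333°.
Cell spans 0.0833333° lon × 0.0416667° lat.
south -1.3333, north -1.2917.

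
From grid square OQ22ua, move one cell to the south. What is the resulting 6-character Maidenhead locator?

OQ21ux

Latitude subsquare a = 0; −1 → -1, wraps to 23 = x, carry into square.
Latitude square 2; −1 → 1.
The longitude characters are unchanged.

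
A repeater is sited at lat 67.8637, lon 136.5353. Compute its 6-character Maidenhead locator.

PP87gu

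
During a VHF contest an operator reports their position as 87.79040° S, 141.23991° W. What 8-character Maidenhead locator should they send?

Add 180° to longitude and 90° to latitude: 38.76009, 2.20960.
Field (20°×10°, letters A–R): 38.76009/20 → 1 → B, 2.20960/10 → 0 → A; chars BA.
Square (2°×1°, digits 0–9): 18.76009/2 → 9, 2.20960/1 → 2; chars 92.
Subsquare (5′×2.5′, letters a–x): 0.76009/0.0833333 → 9 → j, 0.20960/0.0416667 → 5 → f; chars jf.
Extended square (30″×15″, digits 0–9): 0.01009/0.00833333 → 1, 0.00127/0.00416667 → 0; chars 10.

BA92jf10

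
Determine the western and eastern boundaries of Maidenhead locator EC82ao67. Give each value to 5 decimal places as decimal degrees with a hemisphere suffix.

83.95000° W, 83.94167° W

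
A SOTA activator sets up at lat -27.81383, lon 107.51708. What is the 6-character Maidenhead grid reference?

OG32se

Shift to the Maidenhead origin (180°W, 90°S): lon 287.5171, lat 62.1862.
Field: 287.5171/20 → 14 → O, 62.1862/10 → 6 → G; chars OG.
Square: 7.5171/2 → 3, 2.1862/1 → 2; chars 32.
Subsquare: 1.5171/0.0833333 → 18 → s, 0.1862/0.0416667 → 4 → e; chars se.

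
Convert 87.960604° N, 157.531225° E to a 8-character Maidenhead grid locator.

Add 180° to longitude and 90° to latitude: 337.53123, 177.96060.
Field: lon ⌊337.53123/20⌋ = 16 → Q; lat ⌊177.96060/10⌋ = 17 → R.
Square: lon ⌊17.53123/2⌋ = 8; lat ⌊7.96060/1⌋ = 7.
Subsquare: lon ⌊1.53123/0.0833333⌋ = 18 → s; lat ⌊0.96060/0.0416667⌋ = 23 → x.
Extended square: lon ⌊0.03123/0.00833333⌋ = 3; lat ⌊0.00227/0.00416667⌋ = 0.

QR87sx30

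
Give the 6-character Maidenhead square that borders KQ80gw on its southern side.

Latitude subsquare w = 22; −1 → 21 = v.
The longitude characters are unchanged.

KQ80gv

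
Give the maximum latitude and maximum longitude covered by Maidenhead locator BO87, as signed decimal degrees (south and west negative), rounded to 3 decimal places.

Field B=1, O=14: +1·20° lon, +14·10° lat → SW at lon -160°, lat 50°.
Square 8, 7: +8·2° lon, +7·1° lat → SW at lon -144°, lat 57°.
Cell spans 2° lon × 1° lat. NE corner is SW corner plus one full cell.
latitude 58.000, longitude -142.000.

58.000, -142.000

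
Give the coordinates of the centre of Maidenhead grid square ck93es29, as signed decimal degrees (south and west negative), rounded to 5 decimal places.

Field C=2, K=10: +2·20° lon, +10·10° lat → SW at lon -140°, lat 10°.
Square 9, 3: +9·2° lon, +3·1° lat → SW at lon -122°, lat 13°.
Subsquare e=4, s=18: +4·0.0833333° lon, +18·0.0416667° lat → SW at lon -121.667°, lat 13.75°.
Extended square 2, 9: +2·0.00833333° lon, +9·0.00416667° lat → SW at lon -121.65°, lat 13.7875°.
Cell spans 0.00833333° lon × 0.00416667° lat. Centre is SW corner plus half of each.
latitude 13.78958, longitude -121.64583.

13.78958, -121.64583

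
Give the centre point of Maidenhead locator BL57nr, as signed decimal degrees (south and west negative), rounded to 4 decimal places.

27.7292, -148.8750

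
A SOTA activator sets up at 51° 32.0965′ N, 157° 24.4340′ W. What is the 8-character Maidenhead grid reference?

Shift to the Maidenhead origin (180°W, 90°S): lon 22.59277, lat 141.53494.
Field: lon ⌊22.59277/20⌋ = 1 → B; lat ⌊141.53494/10⌋ = 14 → O.
Square: lon ⌊2.59277/2⌋ = 1; lat ⌊1.53494/1⌋ = 1.
Subsquare: lon ⌊0.59277/0.0833333⌋ = 7 → h; lat ⌊0.53494/0.0416667⌋ = 12 → m.
Extended square: lon ⌊0.00943/0.00833333⌋ = 1; lat ⌊0.03494/0.00416667⌋ = 8.

BO11hm18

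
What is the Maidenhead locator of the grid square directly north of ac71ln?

AC71lo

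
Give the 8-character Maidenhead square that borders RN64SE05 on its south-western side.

Longitude extended square 0; −1 → -1, wraps to 9, carry into subsquare.
Longitude subsquare s = 18; −1 → 17 = r.
Latitude extended square 5; −1 → 4.

RN64re94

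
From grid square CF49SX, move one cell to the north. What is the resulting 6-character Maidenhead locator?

CG40sa

Latitude subsquare x = 23; +1 → 24, wraps to 0 = a, carry into square.
Latitude square 9; +1 → 10, wraps to 0, carry into field.
Latitude field F = 5; +1 → 6 = G.
The longitude characters are unchanged.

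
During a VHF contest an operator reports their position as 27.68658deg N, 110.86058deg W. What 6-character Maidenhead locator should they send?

Shift to the Maidenhead origin (180°W, 90°S): lon 69.1394, lat 117.6866.
Field: 69.1394/20 → 3 → D, 117.6866/10 → 11 → L; chars DL.
Square: 9.1394/2 → 4, 7.6866/1 → 7; chars 47.
Subsquare: 1.1394/0.0833333 → 13 → n, 0.6866/0.0416667 → 16 → q; chars nq.

DL47nq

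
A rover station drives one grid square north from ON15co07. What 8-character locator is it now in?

Latitude extended square 7; +1 → 8.
The longitude characters are unchanged.

ON15co08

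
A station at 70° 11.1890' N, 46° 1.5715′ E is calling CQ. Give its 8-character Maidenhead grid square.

Shift to the Maidenhead origin (180°W, 90°S): lon 226.02619, lat 160.18648.
Field: lon ⌊226.02619/20⌋ = 11 → L; lat ⌊160.18648/10⌋ = 16 → Q.
Square: lon ⌊6.02619/2⌋ = 3; lat ⌊0.18648/1⌋ = 0.
Subsquare: lon ⌊0.02619/0.0833333⌋ = 0 → a; lat ⌊0.18648/0.0416667⌋ = 4 → e.
Extended square: lon ⌊0.02619/0.00833333⌋ = 3; lat ⌊0.01982/0.00416667⌋ = 4.

LQ30ae34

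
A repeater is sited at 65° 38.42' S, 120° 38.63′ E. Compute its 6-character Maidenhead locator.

PC04hi

Shift to the Maidenhead origin (180°W, 90°S): lon 300.6438, lat 24.3597.
Field: lon ⌊300.6438/20⌋ = 15 → P; lat ⌊24.3597/10⌋ = 2 → C.
Square: lon ⌊0.6438/2⌋ = 0; lat ⌊4.3597/1⌋ = 4.
Subsquare: lon ⌊0.6438/0.0833333⌋ = 7 → h; lat ⌊0.3597/0.0416667⌋ = 8 → i.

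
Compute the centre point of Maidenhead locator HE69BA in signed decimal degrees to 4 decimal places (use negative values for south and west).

Field H=7, E=4: +7·20° lon, +4·10° lat → SW at lon -40°, lat -50°.
Square 6, 9: +6·2° lon, +9·1° lat → SW at lon -28°, lat -41°.
Subsquare b=1, a=0: +1·0.0833333° lon, +0·0.0416667° lat → SW at lon -27.9167°, lat -41°.
Cell spans 0.0833333° lon × 0.0416667° lat. Centre is SW corner plus half of each.
latitude -40.9792, longitude -27.8750.

-40.9792, -27.8750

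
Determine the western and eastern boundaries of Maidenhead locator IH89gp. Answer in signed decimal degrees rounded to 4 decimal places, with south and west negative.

Field I=8, H=7: +8·20° lon, +7·10° lat → SW at lon -20°, lat -20°.
Square 8, 9: +8·2° lon, +9·1° lat → SW at lon -4°, lat -11°.
Subsquare g=6, p=15: +6·0.0833333° lon, +15·0.0416667° lat → SW at lon -3.5°, lat -10.375°.
Cell spans 0.0833333° lon × 0.0416667° lat.
west -3.5000, east -3.4167.

-3.5000, -3.4167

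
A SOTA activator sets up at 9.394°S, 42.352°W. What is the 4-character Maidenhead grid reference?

Offset from 180°W / 90°S: lon 137.65°, lat 80.61°.
Field: 137.65/20 → 6 → G, 80.61/10 → 8 → I; chars GI.
Square: 17.65/2 → 8, 0.61/1 → 0; chars 80.

GI80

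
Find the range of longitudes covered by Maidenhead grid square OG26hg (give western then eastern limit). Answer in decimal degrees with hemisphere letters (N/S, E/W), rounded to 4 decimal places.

104.5833° E, 104.6667° E

Field O=14, G=6: +14·20° lon, +6·10° lat → SW at lon 100°, lat -30°.
Square 2, 6: +2·2° lon, +6·1° lat → SW at lon 104°, lat -24°.
Subsquare h=7, g=6: +7·0.0833333° lon, +6·0.0416667° lat → SW at lon 104.583°, lat -23.75°.
Cell spans 0.0833333° lon × 0.0416667° lat.
west 104.5833° E, east 104.6667° E.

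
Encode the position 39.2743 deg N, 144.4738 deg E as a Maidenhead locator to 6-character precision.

Offset from 180°W / 90°S: lon 324.4738°, lat 129.2743°.
Field: lon ⌊324.4738/20⌋ = 16 → Q; lat ⌊129.2743/10⌋ = 12 → M.
Square: lon ⌊4.4738/2⌋ = 2; lat ⌊9.2743/1⌋ = 9.
Subsquare: lon ⌊0.4738/0.0833333⌋ = 5 → f; lat ⌊0.2743/0.0416667⌋ = 6 → g.

QM29fg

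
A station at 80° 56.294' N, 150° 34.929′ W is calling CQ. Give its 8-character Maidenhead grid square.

BR40rw05

Offset from 180°W / 90°S: lon 29.41785°, lat 170.93823°.
Field: lon ⌊29.41785/20⌋ = 1 → B; lat ⌊170.93823/10⌋ = 17 → R.
Square: lon ⌊9.41785/2⌋ = 4; lat ⌊0.93823/1⌋ = 0.
Subsquare: lon ⌊1.41785/0.0833333⌋ = 17 → r; lat ⌊0.93823/0.0416667⌋ = 22 → w.
Extended square: lon ⌊0.00118/0.00833333⌋ = 0; lat ⌊0.02157/0.00416667⌋ = 5.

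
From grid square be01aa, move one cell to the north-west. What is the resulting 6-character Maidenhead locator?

AE91xb

Longitude subsquare a = 0; −1 → -1, wraps to 23 = x, carry into square.
Longitude square 0; −1 → -1, wraps to 9, carry into field.
Longitude field B = 1; −1 → 0 = A.
Latitude subsquare a = 0; +1 → 1 = b.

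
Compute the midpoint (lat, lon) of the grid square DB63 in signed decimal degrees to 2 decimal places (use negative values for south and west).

Field D=3, B=1: +3·20° lon, +1·10° lat → SW at lon -120°, lat -80°.
Square 6, 3: +6·2° lon, +3·1° lat → SW at lon -108°, lat -77°.
Cell spans 2° lon × 1° lat. Centre is SW corner plus half of each.
latitude -76.50, longitude -107.00.

-76.50, -107.00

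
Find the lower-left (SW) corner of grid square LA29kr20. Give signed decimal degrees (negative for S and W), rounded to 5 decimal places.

Field L=11, A=0: +11·20° lon, +0·10° lat → SW at lon 40°, lat -90°.
Square 2, 9: +2·2° lon, +9·1° lat → SW at lon 44°, lat -81°.
Subsquare k=10, r=17: +10·0.0833333° lon, +17·0.0416667° lat → SW at lon 44.8333°, lat -80.2917°.
Extended square 2, 0: +2·0.00833333° lon, +0·0.00416667° lat → SW at lon 44.85°, lat -80.2917°.
latitude -80.29167, longitude 44.85000.

-80.29167, 44.85000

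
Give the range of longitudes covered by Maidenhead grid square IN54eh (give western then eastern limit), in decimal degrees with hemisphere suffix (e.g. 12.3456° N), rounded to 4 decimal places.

9.6667° W, 9.5833° W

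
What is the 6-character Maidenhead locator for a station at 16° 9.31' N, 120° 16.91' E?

Offset from 180°W / 90°S: lon 300.2818°, lat 106.1552°.
Field: 300.2818/20 → 15 → P, 106.1552/10 → 10 → K; chars PK.
Square: 0.2818/2 → 0, 6.1552/1 → 6; chars 06.
Subsquare: 0.2818/0.0833333 → 3 → d, 0.1552/0.0416667 → 3 → d; chars dd.

PK06dd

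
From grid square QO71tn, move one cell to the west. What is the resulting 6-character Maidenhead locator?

QO71sn

Longitude subsquare t = 19; −1 → 18 = s.
The latitude characters are unchanged.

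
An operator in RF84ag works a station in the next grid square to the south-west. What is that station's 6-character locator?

Longitude subsquare a = 0; −1 → -1, wraps to 23 = x, carry into square.
Longitude square 8; −1 → 7.
Latitude subsquare g = 6; −1 → 5 = f.

RF74xf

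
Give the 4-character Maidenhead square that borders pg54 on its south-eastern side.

PG63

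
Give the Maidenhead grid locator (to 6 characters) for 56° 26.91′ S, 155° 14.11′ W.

BD23jn

Offset from 180°W / 90°S: lon 24.7648°, lat 33.5515°.
Field: 24.7648/20 → 1 → B, 33.5515/10 → 3 → D; chars BD.
Square: 4.7648/2 → 2, 3.5515/1 → 3; chars 23.
Subsquare: 0.7648/0.0833333 → 9 → j, 0.5515/0.0416667 → 13 → n; chars jn.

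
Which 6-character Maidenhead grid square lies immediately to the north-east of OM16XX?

OM27aa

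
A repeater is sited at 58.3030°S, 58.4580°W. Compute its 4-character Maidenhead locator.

GD01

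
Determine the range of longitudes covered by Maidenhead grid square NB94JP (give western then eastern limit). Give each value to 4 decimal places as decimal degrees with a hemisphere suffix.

98.7500° E, 98.8333° E

Field N=13, B=1: +13·20° lon, +1·10° lat → SW at lon 80°, lat -80°.
Square 9, 4: +9·2° lon, +4·1° lat → SW at lon 98°, lat -76°.
Subsquare j=9, p=15: +9·0.0833333° lon, +15·0.0416667° lat → SW at lon 98.75°, lat -75.375°.
Cell spans 0.0833333° lon × 0.0416667° lat.
west 98.7500° E, east 98.8333° E.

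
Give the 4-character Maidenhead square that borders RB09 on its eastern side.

RB19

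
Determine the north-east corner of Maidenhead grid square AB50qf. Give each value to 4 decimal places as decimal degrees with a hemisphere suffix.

Field A=0, B=1: +0·20° lon, +1·10° lat → SW at lon -180°, lat -80°.
Square 5, 0: +5·2° lon, +0·1° lat → SW at lon -170°, lat -80°.
Subsquare q=16, f=5: +16·0.0833333° lon, +5·0.0416667° lat → SW at lon -168.667°, lat -79.7917°.
Cell spans 0.0833333° lon × 0.0416667° lat. NE corner is SW corner plus one full cell.
latitude 79.7500° S, longitude 168.5833° W.

79.7500° S, 168.5833° W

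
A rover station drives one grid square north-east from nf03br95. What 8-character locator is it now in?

Longitude extended square 9; +1 → 10, wraps to 0, carry into subsquare.
Longitude subsquare b = 1; +1 → 2 = c.
Latitude extended square 5; +1 → 6.

NF03cr06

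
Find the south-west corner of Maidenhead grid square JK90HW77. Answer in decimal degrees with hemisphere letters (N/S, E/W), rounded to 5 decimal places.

Field J=9, K=10: +9·20° lon, +10·10° lat → SW at lon 0°, lat 10°.
Square 9, 0: +9·2° lon, +0·1° lat → SW at lon 18°, lat 10°.
Subsquare h=7, w=22: +7·0.0833333° lon, +22·0.0416667° lat → SW at lon 18.5833°, lat 10.9167°.
Extended square 7, 7: +7·0.00833333° lon, +7·0.00416667° lat → SW at lon 18.6417°, lat 10.9458°.
latitude 10.94583° N, longitude 18.64167° E.

10.94583° N, 18.64167° E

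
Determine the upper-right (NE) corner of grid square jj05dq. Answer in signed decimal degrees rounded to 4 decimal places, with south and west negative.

Field J=9, J=9: +9·20° lon, +9·10° lat → SW at lon 0°, lat 0°.
Square 0, 5: +0·2° lon, +5·1° lat → SW at lon 0°, lat 5°.
Subsquare d=3, q=16: +3·0.0833333° lon, +16·0.0416667° lat → SW at lon 0.25°, lat 5.66667°.
Cell spans 0.0833333° lon × 0.0416667° lat. NE corner is SW corner plus one full cell.
latitude 5.7083, longitude 0.3333.

5.7083, 0.3333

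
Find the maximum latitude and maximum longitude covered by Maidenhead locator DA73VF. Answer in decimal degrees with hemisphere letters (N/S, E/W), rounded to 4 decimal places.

Field D=3, A=0: +3·20° lon, +0·10° lat → SW at lon -120°, lat -90°.
Square 7, 3: +7·2° lon, +3·1° lat → SW at lon -106°, lat -87°.
Subsquare v=21, f=5: +21·0.0833333° lon, +5·0.0416667° lat → SW at lon -104.25°, lat -86.7917°.
Cell spans 0.0833333° lon × 0.0416667° lat. NE corner is SW corner plus one full cell.
latitude 86.7500° S, longitude 104.1667° W.

86.7500° S, 104.1667° W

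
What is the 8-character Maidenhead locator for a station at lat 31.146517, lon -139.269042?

CM01id75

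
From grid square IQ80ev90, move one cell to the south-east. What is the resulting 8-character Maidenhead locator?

Longitude extended square 9; +1 → 10, wraps to 0, carry into subsquare.
Longitude subsquare e = 4; +1 → 5 = f.
Latitude extended square 0; −1 → -1, wraps to 9, carry into subsquare.
Latitude subsquare v = 21; −1 → 20 = u.

IQ80fu09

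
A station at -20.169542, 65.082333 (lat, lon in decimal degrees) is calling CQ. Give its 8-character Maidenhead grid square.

MG29mt99

Shift to the Maidenhead origin (180°W, 90°S): lon 245.08233, lat 69.83046.
Field: lon ⌊245.08233/20⌋ = 12 → M; lat ⌊69.83046/10⌋ = 6 → G.
Square: lon ⌊5.08233/2⌋ = 2; lat ⌊9.83046/1⌋ = 9.
Subsquare: lon ⌊1.08233/0.0833333⌋ = 12 → m; lat ⌊0.83046/0.0416667⌋ = 19 → t.
Extended square: lon ⌊0.08233/0.00833333⌋ = 9; lat ⌊0.03879/0.00416667⌋ = 9.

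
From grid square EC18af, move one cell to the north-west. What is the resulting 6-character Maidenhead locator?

EC08xg

Longitude subsquare a = 0; −1 → -1, wraps to 23 = x, carry into square.
Longitude square 1; −1 → 0.
Latitude subsquare f = 5; +1 → 6 = g.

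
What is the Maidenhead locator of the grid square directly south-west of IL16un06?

IL16tn95

Longitude extended square 0; −1 → -1, wraps to 9, carry into subsquare.
Longitude subsquare u = 20; −1 → 19 = t.
Latitude extended square 6; −1 → 5.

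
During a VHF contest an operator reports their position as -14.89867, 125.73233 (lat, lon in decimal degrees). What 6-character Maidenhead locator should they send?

PH25uc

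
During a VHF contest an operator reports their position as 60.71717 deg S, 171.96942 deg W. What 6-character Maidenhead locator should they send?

Shift to the Maidenhead origin (180°W, 90°S): lon 8.0306, lat 29.2828.
Field: 8.0306/20 → 0 → A, 29.2828/10 → 2 → C; chars AC.
Square: 8.0306/2 → 4, 9.2828/1 → 9; chars 49.
Subsquare: 0.0306/0.0833333 → 0 → a, 0.2828/0.0416667 → 6 → g; chars ag.

AC49ag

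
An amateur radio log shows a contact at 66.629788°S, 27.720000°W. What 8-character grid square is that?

HC63di38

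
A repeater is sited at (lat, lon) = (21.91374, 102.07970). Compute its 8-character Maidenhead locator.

Shift to the Maidenhead origin (180°W, 90°S): lon 282.07970, lat 111.91374.
Field: 282.07970/20 → 14 → O, 111.91374/10 → 11 → L; chars OL.
Square: 2.07970/2 → 1, 1.91374/1 → 1; chars 11.
Subsquare: 0.07970/0.0833333 → 0 → a, 0.91374/0.0416667 → 21 → v; chars av.
Extended square: 0.07970/0.00833333 → 9, 0.03874/0.00416667 → 9; chars 99.

OL11av99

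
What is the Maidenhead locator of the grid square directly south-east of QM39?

Longitude square 3; +1 → 4.
Latitude square 9; −1 → 8.

QM48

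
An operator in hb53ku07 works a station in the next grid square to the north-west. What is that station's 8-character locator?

HB53ju98

Longitude extended square 0; −1 → -1, wraps to 9, carry into subsquare.
Longitude subsquare k = 10; −1 → 9 = j.
Latitude extended square 7; +1 → 8.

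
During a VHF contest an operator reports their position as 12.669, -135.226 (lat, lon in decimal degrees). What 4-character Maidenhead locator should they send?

CK22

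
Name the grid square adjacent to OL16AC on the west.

OL06xc

Longitude subsquare a = 0; −1 → -1, wraps to 23 = x, carry into square.
Longitude square 1; −1 → 0.
The latitude characters are unchanged.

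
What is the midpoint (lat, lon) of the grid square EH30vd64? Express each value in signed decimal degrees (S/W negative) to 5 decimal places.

-19.85625, -92.19583

Field E=4, H=7: +4·20° lon, +7·10° lat → SW at lon -100°, lat -20°.
Square 3, 0: +3·2° lon, +0·1° lat → SW at lon -94°, lat -20°.
Subsquare v=21, d=3: +21·0.0833333° lon, +3·0.0416667° lat → SW at lon -92.25°, lat -19.875°.
Extended square 6, 4: +6·0.00833333° lon, +4·0.00416667° lat → SW at lon -92.2°, lat -19.8583°.
Cell spans 0.00833333° lon × 0.00416667° lat. Centre is SW corner plus half of each.
latitude -19.85625, longitude -92.19583.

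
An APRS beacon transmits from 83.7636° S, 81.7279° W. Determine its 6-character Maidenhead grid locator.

Offset from 180°W / 90°S: lon 98.2721°, lat 6.2364°.
Field: lon ⌊98.2721/20⌋ = 4 → E; lat ⌊6.2364/10⌋ = 0 → A.
Square: lon ⌊18.2721/2⌋ = 9; lat ⌊6.2364/1⌋ = 6.
Subsquare: lon ⌊0.2721/0.0833333⌋ = 3 → d; lat ⌊0.2364/0.0416667⌋ = 5 → f.

EA96df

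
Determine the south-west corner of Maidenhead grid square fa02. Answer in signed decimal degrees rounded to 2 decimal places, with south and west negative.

-88.00, -80.00

Field F=5, A=0: +5·20° lon, +0·10° lat → SW at lon -80°, lat -90°.
Square 0, 2: +0·2° lon, +2·1° lat → SW at lon -80°, lat -88°.
latitude -88.00, longitude -80.00.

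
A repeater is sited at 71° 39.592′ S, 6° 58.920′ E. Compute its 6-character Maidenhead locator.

Shift to the Maidenhead origin (180°W, 90°S): lon 186.9820, lat 18.3401.
Field: lon ⌊186.9820/20⌋ = 9 → J; lat ⌊18.3401/10⌋ = 1 → B.
Square: lon ⌊6.9820/2⌋ = 3; lat ⌊8.3401/1⌋ = 8.
Subsquare: lon ⌊0.9820/0.0833333⌋ = 11 → l; lat ⌊0.3401/0.0416667⌋ = 8 → i.

JB38li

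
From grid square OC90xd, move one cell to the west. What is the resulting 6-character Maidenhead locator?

OC90wd

Longitude subsquare x = 23; −1 → 22 = w.
The latitude characters are unchanged.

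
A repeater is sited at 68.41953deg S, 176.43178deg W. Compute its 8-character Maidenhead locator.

Shift to the Maidenhead origin (180°W, 90°S): lon 3.56822, lat 21.58047.
Field (20°×10°, letters A–R): 3.56822/20 → 0 → A, 21.58047/10 → 2 → C; chars AC.
Square (2°×1°, digits 0–9): 3.56822/2 → 1, 1.58047/1 → 1; chars 11.
Subsquare (5′×2.5′, letters a–x): 1.56822/0.0833333 → 18 → s, 0.58047/0.0416667 → 13 → n; chars sn.
Extended square (30″×15″, digits 0–9): 0.06822/0.00833333 → 8, 0.03880/0.00416667 → 9; chars 89.

AC11sn89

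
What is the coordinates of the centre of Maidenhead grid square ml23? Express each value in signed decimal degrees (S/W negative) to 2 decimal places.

Field M=12, L=11: +12·20° lon, +11·10° lat → SW at lon 60°, lat 20°.
Square 2, 3: +2·2° lon, +3·1° lat → SW at lon 64°, lat 23°.
Cell spans 2° lon × 1° lat. Centre is SW corner plus half of each.
latitude 23.50, longitude 65.00.

23.50, 65.00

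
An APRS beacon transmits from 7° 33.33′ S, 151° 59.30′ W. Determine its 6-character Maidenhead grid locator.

Shift to the Maidenhead origin (180°W, 90°S): lon 28.0117, lat 82.4445.
Field: 28.0117/20 → 1 → B, 82.4445/10 → 8 → I; chars BI.
Square: 8.0117/2 → 4, 2.4445/1 → 2; chars 42.
Subsquare: 0.0117/0.0833333 → 0 → a, 0.4445/0.0416667 → 10 → k; chars ak.

BI42ak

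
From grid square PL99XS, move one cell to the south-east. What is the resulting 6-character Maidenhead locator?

QL09ar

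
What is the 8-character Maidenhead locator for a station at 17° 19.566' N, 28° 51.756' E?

KK47kh38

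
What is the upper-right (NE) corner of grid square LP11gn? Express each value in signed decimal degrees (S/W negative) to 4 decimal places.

Field L=11, P=15: +11·20° lon, +15·10° lat → SW at lon 40°, lat 60°.
Square 1, 1: +1·2° lon, +1·1° lat → SW at lon 42°, lat 61°.
Subsquare g=6, n=13: +6·0.0833333° lon, +13·0.0416667° lat → SW at lon 42.5°, lat 61.5417°.
Cell spans 0.0833333° lon × 0.0416667° lat. NE corner is SW corner plus one full cell.
latitude 61.5833, longitude 42.5833.

61.5833, 42.5833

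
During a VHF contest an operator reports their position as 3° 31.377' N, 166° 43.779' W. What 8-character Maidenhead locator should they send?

AJ63pm25

Add 180° to longitude and 90° to latitude: 13.27035, 93.52295.
Field: 13.27035/20 → 0 → A, 93.52295/10 → 9 → J; chars AJ.
Square: 13.27035/2 → 6, 3.52295/1 → 3; chars 63.
Subsquare: 1.27035/0.0833333 → 15 → p, 0.52295/0.0416667 → 12 → m; chars pm.
Extended square: 0.02035/0.00833333 → 2, 0.02295/0.00416667 → 5; chars 25.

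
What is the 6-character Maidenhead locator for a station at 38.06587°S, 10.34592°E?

JF51ew

Shift to the Maidenhead origin (180°W, 90°S): lon 190.3459, lat 51.9341.
Field: 190.3459/20 → 9 → J, 51.9341/10 → 5 → F; chars JF.
Square: 10.3459/2 → 5, 1.9341/1 → 1; chars 51.
Subsquare: 0.3459/0.0833333 → 4 → e, 0.9341/0.0416667 → 22 → w; chars ew.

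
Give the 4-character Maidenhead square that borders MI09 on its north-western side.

LJ90

Longitude square 0; −1 → -1, wraps to 9, carry into field.
Longitude field M = 12; −1 → 11 = L.
Latitude square 9; +1 → 10, wraps to 0, carry into field.
Latitude field I = 8; +1 → 9 = J.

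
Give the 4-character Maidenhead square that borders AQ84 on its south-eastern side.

AQ93

Longitude square 8; +1 → 9.
Latitude square 4; −1 → 3.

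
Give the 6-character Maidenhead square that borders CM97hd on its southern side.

CM97hc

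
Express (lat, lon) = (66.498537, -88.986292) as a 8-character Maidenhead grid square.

Offset from 180°W / 90°S: lon 91.01371°, lat 156.49854°.
Field: 91.01371/20 → 4 → E, 156.49854/10 → 15 → P; chars EP.
Square: 11.01371/2 → 5, 6.49854/1 → 6; chars 56.
Subsquare: 1.01371/0.0833333 → 12 → m, 0.49854/0.0416667 → 11 → l; chars ml.
Extended square: 0.01371/0.00833333 → 1, 0.04020/0.00416667 → 9; chars 19.

EP56ml19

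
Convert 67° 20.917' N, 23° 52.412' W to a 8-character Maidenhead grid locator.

Offset from 180°W / 90°S: lon 156.12647°, lat 157.34862°.
Field: lon ⌊156.12647/20⌋ = 7 → H; lat ⌊157.34862/10⌋ = 15 → P.
Square: lon ⌊16.12647/2⌋ = 8; lat ⌊7.34862/1⌋ = 7.
Subsquare: lon ⌊0.12647/0.0833333⌋ = 1 → b; lat ⌊0.34862/0.0416667⌋ = 8 → i.
Extended square: lon ⌊0.04313/0.00833333⌋ = 5; lat ⌊0.01528/0.00416667⌋ = 3.

HP87bi53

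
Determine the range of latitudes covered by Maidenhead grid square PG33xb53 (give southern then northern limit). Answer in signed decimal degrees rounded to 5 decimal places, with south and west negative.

Field P=15, G=6: +15·20° lon, +6·10° lat → SW at lon 120°, lat -30°.
Square 3, 3: +3·2° lon, +3·1° lat → SW at lon 126°, lat -27°.
Subsquare x=23, b=1: +23·0.0833333° lon, +1·0.0416667° lat → SW at lon 127.917°, lat -26.9583°.
Extended square 5, 3: +5·0.00833333° lon, +3·0.00416667° lat → SW at lon 127.958°, lat -26.9458°.
Cell spans 0.00833333° lon × 0.00416667° lat.
south -26.94583, north -26.94167.

-26.94583, -26.94167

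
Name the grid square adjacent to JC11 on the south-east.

Longitude square 1; +1 → 2.
Latitude square 1; −1 → 0.

JC20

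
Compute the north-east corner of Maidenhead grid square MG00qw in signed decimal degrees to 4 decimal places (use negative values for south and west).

Field M=12, G=6: +12·20° lon, +6·10° lat → SW at lon 60°, lat -30°.
Square 0, 0: +0·2° lon, +0·1° lat → SW at lon 60°, lat -30°.
Subsquare q=16, w=22: +16·0.0833333° lon, +22·0.0416667° lat → SW at lon 61.3333°, lat -29.0833°.
Cell spans 0.0833333° lon × 0.0416667° lat. NE corner is SW corner plus one full cell.
latitude -29.0417, longitude 61.4167.

-29.0417, 61.4167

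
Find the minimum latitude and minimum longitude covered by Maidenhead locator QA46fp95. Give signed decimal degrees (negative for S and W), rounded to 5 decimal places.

Field Q=16, A=0: +16·20° lon, +0·10° lat → SW at lon 140°, lat -90°.
Square 4, 6: +4·2° lon, +6·1° lat → SW at lon 148°, lat -84°.
Subsquare f=5, p=15: +5·0.0833333° lon, +15·0.0416667° lat → SW at lon 148.417°, lat -83.375°.
Extended square 9, 5: +9·0.00833333° lon, +5·0.00416667° lat → SW at lon 148.492°, lat -83.3542°.
latitude -83.35417, longitude 148.49167.

-83.35417, 148.49167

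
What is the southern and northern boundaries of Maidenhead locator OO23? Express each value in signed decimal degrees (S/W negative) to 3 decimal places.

Field O=14, O=14: +14·20° lon, +14·10° lat → SW at lon 100°, lat 50°.
Square 2, 3: +2·2° lon, +3·1° lat → SW at lon 104°, lat 53°.
Cell spans 2° lon × 1° lat.
south 53.000, north 54.000.

53.000, 54.000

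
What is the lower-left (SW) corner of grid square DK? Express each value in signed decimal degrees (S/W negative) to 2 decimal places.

10.00, -120.00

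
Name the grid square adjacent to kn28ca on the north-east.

KN28db

Longitude subsquare c = 2; +1 → 3 = d.
Latitude subsquare a = 0; +1 → 1 = b.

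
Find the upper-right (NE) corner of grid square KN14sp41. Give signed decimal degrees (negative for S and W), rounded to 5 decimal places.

Field K=10, N=13: +10·20° lon, +13·10° lat → SW at lon 20°, lat 40°.
Square 1, 4: +1·2° lon, +4·1° lat → SW at lon 22°, lat 44°.
Subsquare s=18, p=15: +18·0.0833333° lon, +15·0.0416667° lat → SW at lon 23.5°, lat 44.625°.
Extended square 4, 1: +4·0.00833333° lon, +1·0.00416667° lat → SW at lon 23.5333°, lat 44.6292°.
Cell spans 0.00833333° lon × 0.00416667° lat. NE corner is SW corner plus one full cell.
latitude 44.63333, longitude 23.54167.

44.63333, 23.54167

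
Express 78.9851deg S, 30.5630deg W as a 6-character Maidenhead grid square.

Shift to the Maidenhead origin (180°W, 90°S): lon 149.4370, lat 11.0149.
Field: lon ⌊149.4370/20⌋ = 7 → H; lat ⌊11.0149/10⌋ = 1 → B.
Square: lon ⌊9.4370/2⌋ = 4; lat ⌊1.0149/1⌋ = 1.
Subsquare: lon ⌊1.4370/0.0833333⌋ = 17 → r; lat ⌊0.0149/0.0416667⌋ = 0 → a.

HB41ra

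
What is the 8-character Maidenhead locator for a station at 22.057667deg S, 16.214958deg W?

IG17vw46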